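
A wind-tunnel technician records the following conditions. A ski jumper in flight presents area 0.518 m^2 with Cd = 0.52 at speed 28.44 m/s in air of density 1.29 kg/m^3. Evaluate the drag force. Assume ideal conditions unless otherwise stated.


Fd = 0.5 * Cd * rho * A * v^2
Fd = 0.5 * 0.52 * 1.29 * 0.518 * 28.44^2
v^2 = 808.8336
Fd = 0.5 * 0.52 * 1.29 * 0.518 * 808.8336 = 140.5245 N

140.5245 N


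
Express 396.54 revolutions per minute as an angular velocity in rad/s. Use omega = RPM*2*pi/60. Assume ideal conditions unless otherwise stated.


omega = RPM * 2 * pi / 60
omega = 396.54 * 2 * 3.14159 / 60
omega = 2491.5343 / 60 = 41.5256 rad/s

41.5256 rad/s


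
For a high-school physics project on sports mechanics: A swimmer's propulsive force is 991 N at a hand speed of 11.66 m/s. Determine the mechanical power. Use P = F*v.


P = F * v
P = 991 * 11.66
P = 11555.06 W

11555.06 W


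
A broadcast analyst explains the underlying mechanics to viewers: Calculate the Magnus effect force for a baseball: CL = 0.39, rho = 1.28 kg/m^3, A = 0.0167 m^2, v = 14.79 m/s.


FM = 0.5 * CL * rho * A * v^2
FM = 0.5 * 0.39 * 1.28 * 0.0167 * 14.79^2
v^2 = 218.7441
FM = 0.5 * 0.39 * 1.28 * 0.0167 * 218.7441 = 0.9118 N

0.9118 N


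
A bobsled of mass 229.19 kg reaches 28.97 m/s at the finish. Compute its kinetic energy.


KE = 0.5 * m * v^2
KE = 0.5 * 229.19 * 28.97^2
KE = 0.5 * 229.19 * 839.2609 = 96175.1028 J

96175.1028 J


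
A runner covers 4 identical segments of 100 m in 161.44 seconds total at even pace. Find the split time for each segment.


Split time = total_time / n_laps = 161.44 / 4
Split time = 40.36 s per lap

40.36 s


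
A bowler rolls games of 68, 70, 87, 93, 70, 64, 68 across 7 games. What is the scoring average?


Average = sum / n
Sum = 520
Average = 520 / 7 = 74.2857

74.2857


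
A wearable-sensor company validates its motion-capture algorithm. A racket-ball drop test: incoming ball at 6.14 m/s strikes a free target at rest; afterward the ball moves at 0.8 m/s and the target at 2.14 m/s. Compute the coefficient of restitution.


e = (v2_after - v1_after) / (v1_before - v2_before)
Numerator = 2.14 - 0.8 = 1.34
Denominator = 6.14 - 0 = 6.14
e = 1.34 / 6.14 = 0.2182

0.2182


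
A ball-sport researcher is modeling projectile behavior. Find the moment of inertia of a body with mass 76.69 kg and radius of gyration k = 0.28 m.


I = m * k^2
I = 76.69 * 0.28^2
I = 76.69 * 0.0784 = 6.0125 kg*m^2

6.0125 kg*m^2


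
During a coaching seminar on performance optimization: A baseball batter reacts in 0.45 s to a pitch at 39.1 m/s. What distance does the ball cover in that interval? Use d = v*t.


d = v * t
d = 39.1 * 0.45
d = 17.595 m

17.595 m


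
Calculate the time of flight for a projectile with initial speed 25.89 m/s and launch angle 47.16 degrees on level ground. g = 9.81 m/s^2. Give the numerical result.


T = 2*v*sin(theta)/g
sin(theta) = sin(47.16 deg) = 0.7333
T = 2*25.89*0.7333 / 9.81
T = 37.968 / 9.81 = 3.8703 s

3.8703 s


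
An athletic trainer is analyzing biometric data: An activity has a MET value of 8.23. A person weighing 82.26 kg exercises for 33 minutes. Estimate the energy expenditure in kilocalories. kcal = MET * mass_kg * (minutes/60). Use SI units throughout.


kcal = MET * mass * time_hr
Convert time: 33 min = 0.55 hr
kcal = 8.23 * 82.26 * 0.55
kcal = 372.3499 kcal

372.3499 kcal


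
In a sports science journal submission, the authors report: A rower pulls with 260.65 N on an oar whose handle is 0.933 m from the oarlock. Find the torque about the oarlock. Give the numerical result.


tau = F * d
tau = 260.65 * 0.933
tau = 243.1864 N*m

243.1864 N*m


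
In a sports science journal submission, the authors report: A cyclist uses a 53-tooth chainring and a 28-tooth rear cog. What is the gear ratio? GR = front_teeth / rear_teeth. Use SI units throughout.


GR = front_teeth / rear_teeth
GR = 53 / 28
GR = 1.8929

1.8929


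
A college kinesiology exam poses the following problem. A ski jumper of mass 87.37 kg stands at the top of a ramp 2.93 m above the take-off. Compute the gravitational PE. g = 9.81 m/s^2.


PE = m * g * h
PE = 87.37 * 9.81 * 2.93
PE = 857.0997 * 2.93 = 2511.3021 J

2511.3021 J


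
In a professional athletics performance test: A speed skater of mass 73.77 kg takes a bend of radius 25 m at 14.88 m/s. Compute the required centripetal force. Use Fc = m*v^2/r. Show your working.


Fc = m * v^2 / r
v^2 = 14.88^2 = 221.4144
Fc = 73.77 * 221.4144 / 25
Fc = 16333.7403 / 25 = 653.3496 N

653.3496 N


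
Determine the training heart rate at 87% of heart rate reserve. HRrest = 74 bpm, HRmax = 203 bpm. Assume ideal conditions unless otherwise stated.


Target = HRrest + pct*(HRmax - HRrest)
Heart rate reserve = HRmax - HRrest = 203 - 74 = 129 bpm
Fraction = 87% = 0.87
Target = 74 + 0.87 * 129
Target = 74 + 112.23 = 186.23 bpm

186.23 bpm


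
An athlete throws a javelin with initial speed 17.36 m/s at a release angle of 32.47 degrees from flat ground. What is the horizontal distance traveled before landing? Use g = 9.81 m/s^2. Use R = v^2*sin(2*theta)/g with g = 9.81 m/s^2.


R = v^2 * sin(2*theta) / g
Convert angle to radians: theta = 32.47 deg = 0.5667 rad
sin(2*theta) = sin(1.1334) = 0.9059
R = 17.36^2 * 0.9059 / 9.81
R = 301.3696 * 0.9059 / 9.81 = 27.8288 m

27.8288 m


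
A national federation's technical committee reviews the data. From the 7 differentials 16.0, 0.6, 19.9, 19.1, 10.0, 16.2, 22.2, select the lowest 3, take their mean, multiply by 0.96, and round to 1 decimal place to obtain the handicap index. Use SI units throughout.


All differentials: 16.0, 0.6, 19.9, 19.1, 10.0, 16.2, 22.2
Sorted: 0.6, 10.0, 16.0, 16.2, 19.1, 19.9, 22.2
Best 3: 0.6, 10.0, 16.0
Average of best = 26.6 / 3 = 8.8667
Raw index = 8.8667 * 0.96 = 8.512
Handicap index = round(8.512, 1) = 8.5

8.5


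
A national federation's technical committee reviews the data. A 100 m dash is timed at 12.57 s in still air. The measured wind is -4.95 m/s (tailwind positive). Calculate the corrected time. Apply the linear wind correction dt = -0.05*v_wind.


dt = -0.05 * v_wind = -0.05 * -4.95 = 0.2475 s
t_corrected = t_still + dt = 12.57 + (0.2475)
t_corrected = 12.8175 s

12.8175 s


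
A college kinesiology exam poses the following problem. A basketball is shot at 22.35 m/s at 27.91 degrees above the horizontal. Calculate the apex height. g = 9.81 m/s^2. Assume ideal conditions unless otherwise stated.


H = (v*sin(theta))^2 / (2*g)
vy = v*sin(theta) = 22.35 * sin(27.91 deg) = 10.4617 m/s
H = vy^2 / (2*g) = 109.4467 / (2*9.81)
H = 109.4467 / 19.62 = 5.5783 m

5.5783 m


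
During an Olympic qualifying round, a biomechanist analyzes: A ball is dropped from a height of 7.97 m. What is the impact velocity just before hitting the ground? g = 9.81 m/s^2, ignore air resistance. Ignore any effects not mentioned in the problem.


v = sqrt(2 * g * h)
v = sqrt(2 * 9.81 * 7.97)
v = sqrt(156.3714) = 12.5049 m/s

12.5049 m/s


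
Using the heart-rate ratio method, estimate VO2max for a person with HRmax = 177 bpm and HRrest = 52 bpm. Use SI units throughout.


VO2max = 15.3 * HRmax / HRrest
VO2max = 15.3 * 177 / 52
VO2max = 2708.1 / 52 = 52.0788 mL/kg/min

52.0788 mL/kg/min


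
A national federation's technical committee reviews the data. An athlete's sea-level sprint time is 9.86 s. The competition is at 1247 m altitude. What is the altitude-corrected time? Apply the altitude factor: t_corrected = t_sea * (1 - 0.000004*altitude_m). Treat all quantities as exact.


Correction factor = 1 - 0.000004 * 1247 = 0.995012
t_corrected = t_sea * factor = 9.86 * 0.995012
t_corrected = 9.8108 s

9.8108 s


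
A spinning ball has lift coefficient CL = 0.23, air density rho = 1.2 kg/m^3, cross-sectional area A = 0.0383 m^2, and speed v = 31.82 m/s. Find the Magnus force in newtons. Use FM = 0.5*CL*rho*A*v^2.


FM = 0.5 * CL * rho * A * v^2
FM = 0.5 * 0.23 * 1.2 * 0.0383 * 31.82^2
v^2 = 1012.5124
FM = 0.5 * 0.23 * 1.2 * 0.0383 * 1012.5124 = 5.3515 N

5.3515 N


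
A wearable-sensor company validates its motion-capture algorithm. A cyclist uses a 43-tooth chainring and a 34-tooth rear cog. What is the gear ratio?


GR = front_teeth / rear_teeth
GR = 43 / 34
GR = 1.2647

1.2647


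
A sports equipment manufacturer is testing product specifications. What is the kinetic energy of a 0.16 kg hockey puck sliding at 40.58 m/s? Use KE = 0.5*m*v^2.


KE = 0.5 * m * v^2
KE = 0.5 * 0.16 * 40.58^2
KE = 0.5 * 0.16 * 1646.7364 = 131.7389 J

131.7389 J


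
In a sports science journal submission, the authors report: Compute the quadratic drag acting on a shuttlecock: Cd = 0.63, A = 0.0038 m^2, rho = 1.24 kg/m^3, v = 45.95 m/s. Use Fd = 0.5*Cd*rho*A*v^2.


Fd = 0.5 * Cd * rho * A * v^2
Fd = 0.5 * 0.63 * 1.24 * 0.0038 * 45.95^2
v^2 = 2111.4025
Fd = 0.5 * 0.63 * 1.24 * 0.0038 * 2111.4025 = 3.1339 N

3.1339 N


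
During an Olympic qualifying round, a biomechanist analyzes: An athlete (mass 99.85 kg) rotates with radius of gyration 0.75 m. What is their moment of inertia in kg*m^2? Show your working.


I = m * k^2
I = 99.85 * 0.75^2
I = 99.85 * 0.5625 = 56.1656 kg*m^2

56.1656 kg*m^2


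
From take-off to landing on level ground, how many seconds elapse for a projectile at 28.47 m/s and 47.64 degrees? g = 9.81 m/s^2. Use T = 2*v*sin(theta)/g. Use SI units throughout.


T = 2*v*sin(theta)/g
sin(theta) = sin(47.64 deg) = 0.7389
T = 2*28.47*0.7389 / 9.81
T = 42.0744 / 9.81 = 4.2889 s

4.2889 s


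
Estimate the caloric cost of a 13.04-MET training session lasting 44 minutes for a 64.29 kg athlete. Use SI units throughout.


kcal = MET * mass * time_hr
Convert time: 44 min = 0.7333 hr
kcal = 13.04 * 64.29 * 0.7333
kcal = 614.7838 kcal

614.7838 kcal


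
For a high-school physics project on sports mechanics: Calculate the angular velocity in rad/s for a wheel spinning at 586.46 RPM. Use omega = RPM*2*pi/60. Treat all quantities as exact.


omega = RPM * 2 * pi / 60
omega = 586.46 * 2 * 3.14159 / 60
omega = 3684.8369 / 60 = 61.4139 rad/s

61.4139 rad/s


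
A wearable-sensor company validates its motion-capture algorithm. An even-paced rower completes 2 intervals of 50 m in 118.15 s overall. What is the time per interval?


Split time = total_time / n_laps = 118.15 / 2
Split time = 59.075 s per lap

59.075 s


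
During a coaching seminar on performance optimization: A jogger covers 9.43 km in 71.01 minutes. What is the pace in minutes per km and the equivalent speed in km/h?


Pace = time / distance = 71.01 min / 9.43 km = 7.5302 min/km
Speed = distance / time_in_hours = 9.43 / 1.1835 hr
Speed = 7.9679 km/h

7.5302 min/km, 7.9679 km/h


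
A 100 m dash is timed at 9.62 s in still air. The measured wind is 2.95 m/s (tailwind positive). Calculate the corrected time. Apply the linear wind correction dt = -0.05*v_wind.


dt = -0.05 * v_wind = -0.05 * 2.95 = -0.1475 s
t_corrected = t_still + dt = 9.62 + (-0.1475)
t_corrected = 9.4725 s

9.4725 s


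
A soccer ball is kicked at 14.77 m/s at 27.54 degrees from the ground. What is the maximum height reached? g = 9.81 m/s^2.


H = (v*sin(theta))^2 / (2*g)
vy = v*sin(theta) = 14.77 * sin(27.54 deg) = 6.8292 m/s
H = vy^2 / (2*g) = 46.6376 / (2*9.81)
H = 46.6376 / 19.62 = 2.377 m

2.377 m


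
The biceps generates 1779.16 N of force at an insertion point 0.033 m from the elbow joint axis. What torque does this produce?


tau = F * d
tau = 1779.16 * 0.033
tau = 58.7123 N*m

58.7123 N*m


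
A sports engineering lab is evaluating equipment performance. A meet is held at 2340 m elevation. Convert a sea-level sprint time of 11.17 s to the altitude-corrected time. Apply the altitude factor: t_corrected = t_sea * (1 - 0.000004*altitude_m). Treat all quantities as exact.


Correction factor = 1 - 0.000004 * 2340 = 0.99064
t_corrected = t_sea * factor = 11.17 * 0.99064
t_corrected = 11.0654 s

11.0654 s


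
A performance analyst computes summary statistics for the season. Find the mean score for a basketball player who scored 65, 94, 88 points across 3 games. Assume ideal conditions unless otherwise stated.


Average = sum / n
Sum = 247
Average = 247 / 3 = 82.3333

82.3333


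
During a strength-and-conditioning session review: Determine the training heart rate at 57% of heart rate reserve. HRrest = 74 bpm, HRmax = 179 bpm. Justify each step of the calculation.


Target = HRrest + pct*(HRmax - HRrest)
Heart rate reserve = HRmax - HRrest = 179 - 74 = 105 bpm
Fraction = 57% = 0.57
Target = 74 + 0.57 * 105
Target = 74 + 59.85 = 133.85 bpm

133.85 bpm


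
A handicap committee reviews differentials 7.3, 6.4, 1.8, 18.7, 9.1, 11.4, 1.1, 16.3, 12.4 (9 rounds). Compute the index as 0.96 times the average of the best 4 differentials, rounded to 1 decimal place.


All differentials: 7.3, 6.4, 1.8, 18.7, 9.1, 11.4, 1.1, 16.3, 12.4
Sorted: 1.1, 1.8, 6.4, 7.3, 9.1, 11.4, 12.4, 16.3, 18.7
Best 4: 1.1, 1.8, 6.4, 7.3
Average of best = 16.6 / 4 = 4.15
Raw index = 4.15 * 0.96 = 3.984
Handicap index = round(3.984, 1) = 4.0

4.0


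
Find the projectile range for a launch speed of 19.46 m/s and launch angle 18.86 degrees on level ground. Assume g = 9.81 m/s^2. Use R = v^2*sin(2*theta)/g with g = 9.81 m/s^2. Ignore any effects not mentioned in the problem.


R = v^2 * sin(2*theta) / g
Convert angle to radians: theta = 18.86 deg = 0.3292 rad
sin(2*theta) = sin(0.6583) = 0.6118
R = 19.46^2 * 0.6118 / 9.81
R = 378.6916 * 0.6118 / 9.81 = 23.6172 m

23.6172 m


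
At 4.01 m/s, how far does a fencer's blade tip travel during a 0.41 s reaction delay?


d = v * t
d = 4.01 * 0.41
d = 1.6441 m

1.6441 m


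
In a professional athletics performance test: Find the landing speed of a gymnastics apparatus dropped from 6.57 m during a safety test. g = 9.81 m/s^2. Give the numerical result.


v = sqrt(2 * g * h)
v = sqrt(2 * 9.81 * 6.57)
v = sqrt(128.9034) = 11.3536 m/s

11.3536 m/s


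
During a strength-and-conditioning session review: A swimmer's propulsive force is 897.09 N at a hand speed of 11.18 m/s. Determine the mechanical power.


P = F * v
P = 897.09 * 11.18
P = 10029.4662 W

10029.4662 W


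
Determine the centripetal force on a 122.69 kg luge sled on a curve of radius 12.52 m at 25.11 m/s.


Fc = m * v^2 / r
v^2 = 25.11^2 = 630.5121
Fc = 122.69 * 630.5121 / 12.52
Fc = 77357.5295 / 12.52 = 6178.7164 N

6178.7164 N


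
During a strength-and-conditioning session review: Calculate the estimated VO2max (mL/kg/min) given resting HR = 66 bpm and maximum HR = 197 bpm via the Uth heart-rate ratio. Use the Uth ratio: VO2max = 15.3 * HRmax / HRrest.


VO2max = 15.3 * HRmax / HRrest
VO2max = 15.3 * 197 / 66
VO2max = 3014.1 / 66 = 45.6682 mL/kg/min

45.6682 mL/kg/min


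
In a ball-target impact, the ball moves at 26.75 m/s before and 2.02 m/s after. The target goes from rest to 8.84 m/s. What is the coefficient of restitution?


e = (v2_after - v1_after) / (v1_before - v2_before)
Numerator = 8.84 - 2.02 = 6.82
Denominator = 26.75 - 0 = 26.75
e = 6.82 / 26.75 = 0.255

0.255


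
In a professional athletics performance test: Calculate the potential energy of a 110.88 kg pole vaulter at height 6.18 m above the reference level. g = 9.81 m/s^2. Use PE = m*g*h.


PE = m * g * h
PE = 110.88 * 9.81 * 6.18
PE = 1087.7328 * 6.18 = 6722.1887 J

6722.1887 J


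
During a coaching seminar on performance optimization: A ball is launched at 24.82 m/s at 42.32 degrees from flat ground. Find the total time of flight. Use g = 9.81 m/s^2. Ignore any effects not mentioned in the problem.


T = 2*v*sin(theta)/g
sin(theta) = sin(42.32 deg) = 0.6733
T = 2*24.82*0.6733 / 9.81
T = 33.4212 / 9.81 = 3.4068 s

3.4068 s


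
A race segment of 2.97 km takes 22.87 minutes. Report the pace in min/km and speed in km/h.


Pace = time / distance = 22.87 min / 2.97 km = 7.7003 min/km
Speed = distance / time_in_hours = 2.97 / 0.3812 hr
Speed = 7.7919 km/h

7.7003 min/km, 7.7919 km/h


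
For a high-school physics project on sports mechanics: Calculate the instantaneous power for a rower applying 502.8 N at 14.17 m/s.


P = F * v
P = 502.8 * 14.17
P = 7124.676 W

7124.676 W


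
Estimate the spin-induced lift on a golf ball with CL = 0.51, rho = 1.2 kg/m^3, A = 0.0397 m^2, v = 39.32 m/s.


FM = 0.5 * CL * rho * A * v^2
FM = 0.5 * 0.51 * 1.2 * 0.0397 * 39.32^2
v^2 = 1546.0624
FM = 0.5 * 0.51 * 1.2 * 0.0397 * 1546.0624 = 18.7819 N

18.7819 N


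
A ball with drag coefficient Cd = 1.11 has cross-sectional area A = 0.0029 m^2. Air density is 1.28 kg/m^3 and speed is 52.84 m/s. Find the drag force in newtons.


Fd = 0.5 * Cd * rho * A * v^2
Fd = 0.5 * 1.11 * 1.28 * 0.0029 * 52.84^2
v^2 = 2792.0656
Fd = 0.5 * 1.11 * 1.28 * 0.0029 * 2792.0656 = 5.7521 N

5.7521 N


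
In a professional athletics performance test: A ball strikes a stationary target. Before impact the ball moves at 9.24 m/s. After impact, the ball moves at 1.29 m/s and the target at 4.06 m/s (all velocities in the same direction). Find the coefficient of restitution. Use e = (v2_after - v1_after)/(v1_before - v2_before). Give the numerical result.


e = (v2_after - v1_after) / (v1_before - v2_before)
Numerator = 4.06 - 1.29 = 2.77
Denominator = 9.24 - 0 = 9.24
e = 2.77 / 9.24 = 0.2998

0.2998


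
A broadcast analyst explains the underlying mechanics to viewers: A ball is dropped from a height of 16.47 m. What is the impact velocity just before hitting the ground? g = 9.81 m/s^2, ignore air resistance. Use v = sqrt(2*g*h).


v = sqrt(2 * g * h)
v = sqrt(2 * 9.81 * 16.47)
v = sqrt(323.1414) = 17.9761 m/s

17.9761 m/s


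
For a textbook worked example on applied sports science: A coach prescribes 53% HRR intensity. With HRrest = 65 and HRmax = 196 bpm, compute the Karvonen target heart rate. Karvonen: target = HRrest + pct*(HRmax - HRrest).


Target = HRrest + pct*(HRmax - HRrest)
Heart rate reserve = HRmax - HRrest = 196 - 65 = 131 bpm
Fraction = 53% = 0.53
Target = 65 + 0.53 * 131
Target = 65 + 69.43 = 134.43 bpm

134.43 bpm


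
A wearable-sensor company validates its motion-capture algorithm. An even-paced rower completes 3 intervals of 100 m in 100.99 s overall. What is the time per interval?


Split time = total_time / n_laps = 100.99 / 3
Split time = 33.6633 s per lap

33.6633 s


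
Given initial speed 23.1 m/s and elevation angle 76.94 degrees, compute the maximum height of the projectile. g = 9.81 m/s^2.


H = (v*sin(theta))^2 / (2*g)
vy = v*sin(theta) = 23.1 * sin(76.94 deg) = 22.5025 m/s
H = vy^2 / (2*g) = 506.3623 / (2*9.81)
H = 506.3623 / 19.62 = 25.8085 m

25.8085 m


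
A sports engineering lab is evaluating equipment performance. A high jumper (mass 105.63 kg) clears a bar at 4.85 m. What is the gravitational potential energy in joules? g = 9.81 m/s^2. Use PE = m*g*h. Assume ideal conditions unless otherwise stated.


PE = m * g * h
PE = 105.63 * 9.81 * 4.85
PE = 1036.2303 * 4.85 = 5025.717 J

5025.717 J


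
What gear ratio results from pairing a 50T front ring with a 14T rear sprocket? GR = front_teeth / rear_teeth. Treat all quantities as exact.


GR = front_teeth / rear_teeth
GR = 50 / 14
GR = 3.5714

3.5714


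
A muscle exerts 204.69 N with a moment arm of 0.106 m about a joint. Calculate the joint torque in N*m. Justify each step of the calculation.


tau = F * d
tau = 204.69 * 0.106
tau = 21.6971 N*m

21.6971 N*m


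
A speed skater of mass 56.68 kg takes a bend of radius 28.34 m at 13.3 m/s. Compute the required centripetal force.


Fc = m * v^2 / r
v^2 = 13.3^2 = 176.89
Fc = 56.68 * 176.89 / 28.34
Fc = 10026.1252 / 28.34 = 353.78 N

353.78 N


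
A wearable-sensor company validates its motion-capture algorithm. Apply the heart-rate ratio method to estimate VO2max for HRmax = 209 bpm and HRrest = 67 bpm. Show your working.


VO2max = 15.3 * HRmax / HRrest
VO2max = 15.3 * 209 / 67
VO2max = 3197.7 / 67 = 47.7269 mL/kg/min

47.7269 mL/kg/min


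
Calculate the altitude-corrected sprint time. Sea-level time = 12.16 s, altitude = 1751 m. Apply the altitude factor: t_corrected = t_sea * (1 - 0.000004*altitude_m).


Correction factor = 1 - 0.000004 * 1751 = 0.992996
t_corrected = t_sea * factor = 12.16 * 0.992996
t_corrected = 12.0748 s

12.0748 s


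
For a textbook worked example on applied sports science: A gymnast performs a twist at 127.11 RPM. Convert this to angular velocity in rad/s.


omega = RPM * 2 * pi / 60
omega = 127.11 * 2 * 3.14159 / 60
omega = 798.6557 / 60 = 13.3109 rad/s

13.3109 rad/s


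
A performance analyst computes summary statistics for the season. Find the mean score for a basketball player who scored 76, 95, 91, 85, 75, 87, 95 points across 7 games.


Average = sum / n
Sum = 604
Average = 604 / 7 = 86.2857

86.2857


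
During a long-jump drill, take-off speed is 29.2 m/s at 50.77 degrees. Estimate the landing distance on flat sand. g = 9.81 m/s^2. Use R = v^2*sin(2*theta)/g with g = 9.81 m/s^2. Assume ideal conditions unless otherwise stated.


R = v^2 * sin(2*theta) / g
Convert angle to radians: theta = 50.77 deg = 0.8861 rad
sin(2*theta) = sin(1.7722) = 0.9798
R = 29.2^2 * 0.9798 / 9.81
R = 852.64 * 0.9798 / 9.81 = 85.1584 m

85.1584 m


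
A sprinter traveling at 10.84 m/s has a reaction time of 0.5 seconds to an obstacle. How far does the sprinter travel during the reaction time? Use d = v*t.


d = v * t
d = 10.84 * 0.5
d = 5.42 m

5.42 m


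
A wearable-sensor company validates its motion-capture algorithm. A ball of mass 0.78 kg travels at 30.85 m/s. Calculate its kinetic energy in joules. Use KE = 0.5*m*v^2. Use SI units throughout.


KE = 0.5 * m * v^2
KE = 0.5 * 0.78 * 30.85^2
KE = 0.5 * 0.78 * 951.7225 = 371.1718 J

371.1718 J


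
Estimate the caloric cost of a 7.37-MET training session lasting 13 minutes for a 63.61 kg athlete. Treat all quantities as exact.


kcal = MET * mass * time_hr
Convert time: 13 min = 0.2167 hr
kcal = 7.37 * 63.61 * 0.2167
kcal = 101.5746 kcal

101.5746 kcal


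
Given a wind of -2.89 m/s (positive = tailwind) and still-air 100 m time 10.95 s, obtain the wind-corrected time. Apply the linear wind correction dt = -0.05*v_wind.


dt = -0.05 * v_wind = -0.05 * -2.89 = 0.1445 s
t_corrected = t_still + dt = 10.95 + (0.1445)
t_corrected = 11.0945 s

11.0945 s


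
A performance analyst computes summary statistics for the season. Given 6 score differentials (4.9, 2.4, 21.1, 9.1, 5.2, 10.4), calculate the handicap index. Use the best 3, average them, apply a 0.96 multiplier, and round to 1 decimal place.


All differentials: 4.9, 2.4, 21.1, 9.1, 5.2, 10.4
Sorted: 2.4, 4.9, 5.2, 9.1, 10.4, 21.1
Best 3: 2.4, 4.9, 5.2
Average of best = 12.5 / 3 = 4.1667
Raw index = 4.1667 * 0.96 = 4
Handicap index = round(4, 1) = 4.0

4.0


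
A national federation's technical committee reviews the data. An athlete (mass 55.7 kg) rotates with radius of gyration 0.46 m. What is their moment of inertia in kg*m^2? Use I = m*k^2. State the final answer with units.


I = m * k^2
I = 55.7 * 0.46^2
I = 55.7 * 0.2116 = 11.7861 kg*m^2

11.7861 kg*m^2


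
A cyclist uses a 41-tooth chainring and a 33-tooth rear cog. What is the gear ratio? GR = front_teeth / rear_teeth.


GR = front_teeth / rear_teeth
GR = 41 / 33
GR = 1.2424

1.2424


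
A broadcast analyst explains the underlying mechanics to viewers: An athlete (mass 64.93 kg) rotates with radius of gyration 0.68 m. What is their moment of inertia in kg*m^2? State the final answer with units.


I = m * k^2
I = 64.93 * 0.68^2
I = 64.93 * 0.4624 = 30.0236 kg*m^2

30.0236 kg*m^2


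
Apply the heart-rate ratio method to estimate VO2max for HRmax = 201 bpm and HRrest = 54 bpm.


VO2max = 15.3 * HRmax / HRrest
VO2max = 15.3 * 201 / 54
VO2max = 3075.3 / 54 = 56.95 mL/kg/min

56.95 mL/kg/min


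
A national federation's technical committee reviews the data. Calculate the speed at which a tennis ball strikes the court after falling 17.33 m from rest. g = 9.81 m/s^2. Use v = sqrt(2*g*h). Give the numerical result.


v = sqrt(2 * g * h)
v = sqrt(2 * 9.81 * 17.33)
v = sqrt(340.0146) = 18.4395 m/s

18.4395 m/s


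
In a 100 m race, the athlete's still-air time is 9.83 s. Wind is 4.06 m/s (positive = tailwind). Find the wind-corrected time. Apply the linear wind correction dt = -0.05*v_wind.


dt = -0.05 * v_wind = -0.05 * 4.06 = -0.203 s
t_corrected = t_still + dt = 9.83 + (-0.203)
t_corrected = 9.627 s

9.627 s


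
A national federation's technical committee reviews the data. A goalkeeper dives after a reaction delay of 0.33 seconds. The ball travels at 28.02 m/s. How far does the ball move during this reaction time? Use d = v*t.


d = v * t
d = 28.02 * 0.33
d = 9.2466 m

9.2466 m


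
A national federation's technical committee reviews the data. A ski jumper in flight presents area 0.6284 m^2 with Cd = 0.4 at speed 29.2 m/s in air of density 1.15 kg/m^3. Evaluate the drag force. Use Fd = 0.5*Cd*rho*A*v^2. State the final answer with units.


Fd = 0.5 * Cd * rho * A * v^2
Fd = 0.5 * 0.4 * 1.15 * 0.6284 * 29.2^2
v^2 = 852.64
Fd = 0.5 * 0.4 * 1.15 * 0.6284 * 852.64 = 123.2338 N

123.2338 N


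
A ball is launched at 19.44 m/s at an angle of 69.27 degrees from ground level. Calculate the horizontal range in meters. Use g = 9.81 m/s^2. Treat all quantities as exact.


R = v^2 * sin(2*theta) / g
Convert angle to radians: theta = 69.27 deg = 1.209 rad
sin(2*theta) = sin(2.418) = 0.6621
R = 19.44^2 * 0.6621 / 9.81
R = 377.9136 * 0.6621 / 9.81 = 25.5062 m

25.5062 m


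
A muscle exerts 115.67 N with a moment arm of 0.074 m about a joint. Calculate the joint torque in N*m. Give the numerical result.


tau = F * d
tau = 115.67 * 0.074
tau = 8.5596 N*m

8.5596 N*m


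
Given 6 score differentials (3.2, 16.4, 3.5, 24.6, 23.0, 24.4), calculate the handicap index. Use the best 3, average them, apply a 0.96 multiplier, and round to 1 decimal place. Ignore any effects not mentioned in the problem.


All differentials: 3.2, 16.4, 3.5, 24.6, 23.0, 24.4
Sorted: 3.2, 3.5, 16.4, 23.0, 24.4, 24.6
Best 3: 3.2, 3.5, 16.4
Average of best = 23.1 / 3 = 7.7
Raw index = 7.7 * 0.96 = 7.392
Handicap index = round(7.392, 1) = 7.4

7.4


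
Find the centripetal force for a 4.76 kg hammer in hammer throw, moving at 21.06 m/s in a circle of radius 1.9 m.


Fc = m * v^2 / r
v^2 = 21.06^2 = 443.5236
Fc = 4.76 * 443.5236 / 1.9
Fc = 2111.1723 / 1.9 = 1111.1433 N

1111.1433 N


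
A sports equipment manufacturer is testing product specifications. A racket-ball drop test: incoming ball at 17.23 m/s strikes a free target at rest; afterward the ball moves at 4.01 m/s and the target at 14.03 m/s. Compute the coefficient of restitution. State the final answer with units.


e = (v2_after - v1_after) / (v1_before - v2_before)
Numerator = 14.03 - 4.01 = 10.02
Denominator = 17.23 - 0 = 17.23
e = 10.02 / 17.23 = 0.5815

0.5815


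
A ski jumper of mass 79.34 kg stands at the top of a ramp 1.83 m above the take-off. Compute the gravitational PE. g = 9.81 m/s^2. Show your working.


PE = m * g * h
PE = 79.34 * 9.81 * 1.83
PE = 778.3254 * 1.83 = 1424.3355 J

1424.3355 J


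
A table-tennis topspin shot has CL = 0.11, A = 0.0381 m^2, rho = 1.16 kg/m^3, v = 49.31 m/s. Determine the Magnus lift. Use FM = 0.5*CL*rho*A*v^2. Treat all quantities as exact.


FM = 0.5 * CL * rho * A * v^2
FM = 0.5 * 0.11 * 1.16 * 0.0381 * 49.31^2
v^2 = 2431.4761
FM = 0.5 * 0.11 * 1.16 * 0.0381 * 2431.4761 = 5.9104 N

5.9104 N


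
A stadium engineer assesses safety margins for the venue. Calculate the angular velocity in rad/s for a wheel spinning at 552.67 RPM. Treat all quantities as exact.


omega = RPM * 2 * pi / 60
omega = 552.67 * 2 * 3.14159 / 60
omega = 3472.528 / 60 = 57.8755 rad/s

57.8755 rad/s


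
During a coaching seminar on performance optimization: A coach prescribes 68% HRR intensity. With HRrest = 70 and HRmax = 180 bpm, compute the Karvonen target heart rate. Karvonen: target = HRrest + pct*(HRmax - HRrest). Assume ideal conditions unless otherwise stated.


Target = HRrest + pct*(HRmax - HRrest)
Heart rate reserve = HRmax - HRrest = 180 - 70 = 110 bpm
Fraction = 68% = 0.68
Target = 70 + 0.68 * 110
Target = 70 + 74.8 = 144.8 bpm

144.8 bpm


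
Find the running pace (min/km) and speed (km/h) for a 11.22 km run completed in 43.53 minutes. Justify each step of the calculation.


Pace = time / distance = 43.53 min / 11.22 km = 3.8797 min/km
Speed = distance / time_in_hours = 11.22 / 0.7255 hr
Speed = 15.4652 km/h

3.8797 min/km, 15.4652 km/h


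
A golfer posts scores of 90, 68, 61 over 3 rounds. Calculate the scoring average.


Average = sum / n
Sum = 219
Average = 219 / 3 = 73

73


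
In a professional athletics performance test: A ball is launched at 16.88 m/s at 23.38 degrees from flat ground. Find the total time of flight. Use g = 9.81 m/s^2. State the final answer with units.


T = 2*v*sin(theta)/g
sin(theta) = sin(23.38 deg) = 0.3968
T = 2*16.88*0.3968 / 9.81
T = 13.3969 / 9.81 = 1.3656 s

1.3656 s


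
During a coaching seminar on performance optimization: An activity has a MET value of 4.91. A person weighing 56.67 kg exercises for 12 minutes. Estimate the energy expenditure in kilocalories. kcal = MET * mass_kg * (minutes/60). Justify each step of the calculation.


kcal = MET * mass * time_hr
Convert time: 12 min = 0.2 hr
kcal = 4.91 * 56.67 * 0.2
kcal = 55.6499 kcal

55.6499 kcal


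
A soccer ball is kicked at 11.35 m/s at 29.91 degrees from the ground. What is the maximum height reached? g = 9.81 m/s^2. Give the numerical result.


H = (v*sin(theta))^2 / (2*g)
vy = v*sin(theta) = 11.35 * sin(29.91 deg) = 5.6596 m/s
H = vy^2 / (2*g) = 32.0305 / (2*9.81)
H = 32.0305 / 19.62 = 1.6325 m

1.6325 m


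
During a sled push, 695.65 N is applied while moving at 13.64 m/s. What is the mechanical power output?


P = F * v
P = 695.65 * 13.64
P = 9488.666 W

9488.666 W


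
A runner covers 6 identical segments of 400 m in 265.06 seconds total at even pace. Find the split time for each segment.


Split time = total_time / n_laps = 265.06 / 6
Split time = 44.1767 s per lap

44.1767 s


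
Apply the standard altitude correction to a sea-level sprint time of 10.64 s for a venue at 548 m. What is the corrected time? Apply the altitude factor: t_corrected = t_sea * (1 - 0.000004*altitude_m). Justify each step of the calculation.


Correction factor = 1 - 0.000004 * 548 = 0.997808
t_corrected = t_sea * factor = 10.64 * 0.997808
t_corrected = 10.6167 s

10.6167 s


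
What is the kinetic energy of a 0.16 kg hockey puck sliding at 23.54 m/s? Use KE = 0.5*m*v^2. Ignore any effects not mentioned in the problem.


KE = 0.5 * m * v^2
KE = 0.5 * 0.16 * 23.54^2
KE = 0.5 * 0.16 * 554.1316 = 44.3305 J

44.3305 J


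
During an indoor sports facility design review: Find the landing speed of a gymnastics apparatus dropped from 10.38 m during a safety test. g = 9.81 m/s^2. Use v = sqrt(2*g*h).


v = sqrt(2 * g * h)
v = sqrt(2 * 9.81 * 10.38)
v = sqrt(203.6556) = 14.2708 m/s

14.2708 m/s


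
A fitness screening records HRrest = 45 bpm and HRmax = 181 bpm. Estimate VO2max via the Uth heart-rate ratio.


VO2max = 15.3 * HRmax / HRrest
VO2max = 15.3 * 181 / 45
VO2max = 2769.3 / 45 = 61.54 mL/kg/min

61.54 mL/kg/min


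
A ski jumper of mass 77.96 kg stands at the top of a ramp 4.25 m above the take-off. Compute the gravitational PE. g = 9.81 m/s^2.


PE = m * g * h
PE = 77.96 * 9.81 * 4.25
PE = 764.7876 * 4.25 = 3250.3473 J

3250.3473 J


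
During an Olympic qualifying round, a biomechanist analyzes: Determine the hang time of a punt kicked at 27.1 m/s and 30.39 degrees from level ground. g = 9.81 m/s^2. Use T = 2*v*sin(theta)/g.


T = 2*v*sin(theta)/g
sin(theta) = sin(30.39 deg) = 0.5059
T = 2*27.1*0.5059 / 9.81
T = 27.4189 / 9.81 = 2.795 s

2.795 s


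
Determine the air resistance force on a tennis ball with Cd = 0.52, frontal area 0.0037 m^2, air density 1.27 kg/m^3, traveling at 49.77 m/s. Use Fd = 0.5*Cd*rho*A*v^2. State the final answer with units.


Fd = 0.5 * Cd * rho * A * v^2
Fd = 0.5 * 0.52 * 1.27 * 0.0037 * 49.77^2
v^2 = 2477.0529
Fd = 0.5 * 0.52 * 1.27 * 0.0037 * 2477.0529 = 3.0263 N

3.0263 N


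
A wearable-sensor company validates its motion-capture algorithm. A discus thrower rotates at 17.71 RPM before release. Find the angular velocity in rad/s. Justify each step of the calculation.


omega = RPM * 2 * pi / 60
omega = 17.71 * 2 * 3.14159 / 60
omega = 111.2752 / 60 = 1.8546 rad/s

1.8546 rad/s


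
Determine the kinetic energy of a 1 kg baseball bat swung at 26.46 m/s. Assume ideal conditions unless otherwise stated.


KE = 0.5 * m * v^2
KE = 0.5 * 1 * 26.46^2
KE = 0.5 * 1 * 700.1316 = 350.0658 J

350.0658 J


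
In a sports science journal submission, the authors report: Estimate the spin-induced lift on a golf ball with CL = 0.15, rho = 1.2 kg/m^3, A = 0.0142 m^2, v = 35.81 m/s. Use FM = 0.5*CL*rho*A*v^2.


FM = 0.5 * CL * rho * A * v^2
FM = 0.5 * 0.15 * 1.2 * 0.0142 * 35.81^2
v^2 = 1282.3561
FM = 0.5 * 0.15 * 1.2 * 0.0142 * 1282.3561 = 1.6389 N

1.6389 N


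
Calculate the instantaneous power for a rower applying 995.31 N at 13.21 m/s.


P = F * v
P = 995.31 * 13.21
P = 13148.0451 W

13148.0451 W


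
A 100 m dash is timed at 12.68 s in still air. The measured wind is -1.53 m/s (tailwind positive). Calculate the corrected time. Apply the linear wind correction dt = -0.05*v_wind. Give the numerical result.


dt = -0.05 * v_wind = -0.05 * -1.53 = 0.0765 s
t_corrected = t_still + dt = 12.68 + (0.0765)
t_corrected = 12.7565 s

12.7565 s


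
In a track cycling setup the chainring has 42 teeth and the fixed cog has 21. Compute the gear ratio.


GR = front_teeth / rear_teeth
GR = 42 / 21
GR = 2

2


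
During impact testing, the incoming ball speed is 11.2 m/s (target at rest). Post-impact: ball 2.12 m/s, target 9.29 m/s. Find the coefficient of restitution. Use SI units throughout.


e = (v2_after - v1_after) / (v1_before - v2_before)
Numerator = 9.29 - 2.12 = 7.17
Denominator = 11.2 - 0 = 11.2
e = 7.17 / 11.2 = 0.6402

0.6402


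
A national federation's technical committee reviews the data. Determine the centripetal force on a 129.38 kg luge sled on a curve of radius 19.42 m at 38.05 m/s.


Fc = m * v^2 / r
v^2 = 38.05^2 = 1447.8025
Fc = 129.38 * 1447.8025 / 19.42
Fc = 187316.6874 / 19.42 = 9645.5555 N

9645.5555 N


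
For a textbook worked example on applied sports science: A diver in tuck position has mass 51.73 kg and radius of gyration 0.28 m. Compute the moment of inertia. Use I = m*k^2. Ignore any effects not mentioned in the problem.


I = m * k^2
I = 51.73 * 0.28^2
I = 51.73 * 0.0784 = 4.0556 kg*m^2

4.0556 kg*m^2


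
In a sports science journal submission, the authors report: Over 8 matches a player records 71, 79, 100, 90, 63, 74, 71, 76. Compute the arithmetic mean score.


Average = sum / n
Sum = 624
Average = 624 / 8 = 78

78


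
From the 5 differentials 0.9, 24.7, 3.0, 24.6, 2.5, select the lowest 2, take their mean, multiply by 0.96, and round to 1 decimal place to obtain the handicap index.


All differentials: 0.9, 24.7, 3.0, 24.6, 2.5
Sorted: 0.9, 2.5, 3.0, 24.6, 24.7
Best 2: 0.9, 2.5
Average of best = 3.4 / 2 = 1.7
Raw index = 1.7 * 0.96 = 1.632
Handicap index = round(1.632, 1) = 1.6

1.6


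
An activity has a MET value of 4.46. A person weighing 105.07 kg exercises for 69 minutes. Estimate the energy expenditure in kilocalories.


kcal = MET * mass * time_hr
Convert time: 69 min = 1.15 hr
kcal = 4.46 * 105.07 * 1.15
kcal = 538.904 kcal

538.904 kcal


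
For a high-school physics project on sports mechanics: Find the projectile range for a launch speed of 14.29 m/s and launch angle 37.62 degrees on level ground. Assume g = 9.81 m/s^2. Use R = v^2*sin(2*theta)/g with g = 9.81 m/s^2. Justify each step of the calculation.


R = v^2 * sin(2*theta) / g
Convert angle to radians: theta = 37.62 deg = 0.6566 rad
sin(2*theta) = sin(1.3132) = 0.967
R = 14.29^2 * 0.967 / 9.81
R = 204.2041 * 0.967 / 9.81 = 20.129 m

20.129 m


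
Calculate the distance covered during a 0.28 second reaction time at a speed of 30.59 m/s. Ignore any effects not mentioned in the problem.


d = v * t
d = 30.59 * 0.28
d = 8.5652 m

8.5652 m


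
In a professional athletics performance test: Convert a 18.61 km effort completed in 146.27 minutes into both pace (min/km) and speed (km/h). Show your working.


Pace = time / distance = 146.27 min / 18.61 km = 7.8598 min/km
Speed = distance / time_in_hours = 18.61 / 2.4378 hr
Speed = 7.6338 km/h

7.8598 min/km, 7.6338 km/h


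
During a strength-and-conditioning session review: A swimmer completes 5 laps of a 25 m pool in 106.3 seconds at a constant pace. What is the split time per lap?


Split time = total_time / n_laps = 106.3 / 5
Split time = 21.26 s per lap

21.26 s


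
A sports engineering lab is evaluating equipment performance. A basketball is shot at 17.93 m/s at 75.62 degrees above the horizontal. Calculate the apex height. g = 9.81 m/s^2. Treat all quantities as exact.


H = (v*sin(theta))^2 / (2*g)
vy = v*sin(theta) = 17.93 * sin(75.62 deg) = 17.3683 m/s
H = vy^2 / (2*g) = 301.6562 / (2*9.81)
H = 301.6562 / 19.62 = 15.3749 m

15.3749 m


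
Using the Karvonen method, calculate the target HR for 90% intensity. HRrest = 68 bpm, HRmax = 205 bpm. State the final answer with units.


Target = HRrest + pct*(HRmax - HRrest)
Heart rate reserve = HRmax - HRrest = 205 - 68 = 137 bpm
Fraction = 90% = 0.9
Target = 68 + 0.9 * 137
Target = 68 + 123.3 = 191.3 bpm

191.3 bpm


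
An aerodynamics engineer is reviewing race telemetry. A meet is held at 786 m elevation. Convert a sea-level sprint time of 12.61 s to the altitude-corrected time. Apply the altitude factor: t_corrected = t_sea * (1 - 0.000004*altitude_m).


Correction factor = 1 - 0.000004 * 786 = 0.996856
t_corrected = t_sea * factor = 12.61 * 0.996856
t_corrected = 12.5704 s

12.5704 s


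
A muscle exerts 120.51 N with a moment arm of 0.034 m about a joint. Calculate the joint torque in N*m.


tau = F * d
tau = 120.51 * 0.034
tau = 4.0973 N*m

4.0973 N*m


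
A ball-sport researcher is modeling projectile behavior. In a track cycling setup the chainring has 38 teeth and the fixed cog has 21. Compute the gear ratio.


GR = front_teeth / rear_teeth
GR = 38 / 21
GR = 1.8095

1.8095


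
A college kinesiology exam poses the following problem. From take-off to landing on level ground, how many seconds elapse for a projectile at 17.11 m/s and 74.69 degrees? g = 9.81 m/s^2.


T = 2*v*sin(theta)/g
sin(theta) = sin(74.69 deg) = 0.9645
T = 2*17.11*0.9645 / 9.81
T = 33.0056 / 9.81 = 3.3645 s

3.3645 s


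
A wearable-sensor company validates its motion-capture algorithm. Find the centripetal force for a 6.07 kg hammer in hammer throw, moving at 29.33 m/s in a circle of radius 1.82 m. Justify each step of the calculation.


Fc = m * v^2 / r
v^2 = 29.33^2 = 860.2489
Fc = 6.07 * 860.2489 / 1.82
Fc = 5221.7108 / 1.82 = 2869.0719 N

2869.0719 N


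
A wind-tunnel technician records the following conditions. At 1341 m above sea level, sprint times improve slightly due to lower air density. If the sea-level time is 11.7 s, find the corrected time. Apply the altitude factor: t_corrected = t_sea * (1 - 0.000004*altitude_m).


Correction factor = 1 - 0.000004 * 1341 = 0.994636
t_corrected = t_sea * factor = 11.7 * 0.994636
t_corrected = 11.6372 s

11.6372 s


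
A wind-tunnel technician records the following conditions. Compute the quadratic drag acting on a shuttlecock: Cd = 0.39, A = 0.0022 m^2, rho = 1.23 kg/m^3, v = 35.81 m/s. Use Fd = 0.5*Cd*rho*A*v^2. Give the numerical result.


Fd = 0.5 * Cd * rho * A * v^2
Fd = 0.5 * 0.39 * 1.23 * 0.0022 * 35.81^2
v^2 = 1282.3561
Fd = 0.5 * 0.39 * 1.23 * 0.0022 * 1282.3561 = 0.6767 N

0.6767 N
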